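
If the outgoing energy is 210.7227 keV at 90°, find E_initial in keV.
358.6001 keV

Convert final energy to wavelength (hc ≈ 1239.842 keV·pm):
λ' = hc/E' = 1239.842 / 210.7227 = 5.8838 pm

Calculate the Compton shift:
Δλ = λ_C(1 - cos(90°))
Δλ = 2.4263 × (1 - cos(90°))
Δλ = 2.4263 pm

Initial wavelength:
λ = λ' - Δλ = 5.8838 - 2.4263 = 3.4575 pm

Initial energy:
E = hc/λ = 1239.842 / 3.4575 = 358.6001 keV

(Intermediate values are shown rounded; full precision is carried through to the final answer.)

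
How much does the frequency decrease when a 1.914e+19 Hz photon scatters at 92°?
2.644e+18 Hz (decrease)

Convert frequency to wavelength (c = 299792458 m/s):
λ₀ = c/f₀ = 299792458/1.914e+19 = 1.5663138e-11 m = 15.6631 pm

Calculate Compton shift:
Δλ = λ_C(1 - cos(92°)) = 2.5110 pm

Final wavelength:
λ' = λ₀ + Δλ = 15.6631 + 2.5110 = 18.1741 pm

Final frequency:
f' = c/λ' = 299792458/1.8174125e-11 = 1.6495565e+19 Hz

Frequency shift (decrease):
Δf = f₀ - f' = 1.914e+19 - 1.6495565e+19 = 2.644e+18 Hz

(Intermediate values are shown rounded; full precision is carried through to the final answer.)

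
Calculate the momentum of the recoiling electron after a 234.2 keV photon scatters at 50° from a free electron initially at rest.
9.9637e-23 kg·m/s

The electron is initially at rest, so by conservation of momentum:
p⃗_e = p⃗₀ − p⃗'  (incident photon momentum minus scattered photon momentum)

Photon momentum magnitudes (p = h/λ = E/c):
λ₀ = hc/E₀ = 5.2939 pm → p₀ = h/λ₀ = 1.2516e-22 kg·m/s
Δλ = λ_C(1 − cos 50°) = 0.8667 pm
λ' = 6.1607 pm → p' = h/λ' = 1.0755e-22 kg·m/s

The scattered photon makes angle θ = 50° with the incident direction, so by the law of cosines:
|p⃗_e|² = p₀² + p'² − 2p₀p'cos θ
|p⃗_e|² = (1.2516e-22)² + (1.0755e-22)² − 2·1.2516e-22·1.0755e-22·cos(50°)
|p⃗_e| = 9.9637e-23 kg·m/s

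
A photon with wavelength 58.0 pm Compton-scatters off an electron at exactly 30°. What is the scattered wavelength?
58.3251 pm

Using the Compton formula: λ' = λ + λ_C(1 − cos θ)

For θ = 30°, cos θ = √3/2 (exact) ≈ 0.8660, so:
1 − cos 30° = 1 − (√3/2) ≈ 0.1340

Δλ = λ_C × 0.1340 = 2.4263 × 0.1340 = 0.3251 pm

λ' = 58.0 + 0.3251 = 58.3251 pm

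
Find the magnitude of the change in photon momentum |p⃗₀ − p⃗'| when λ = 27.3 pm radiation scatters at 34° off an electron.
1.4091e-23 kg·m/s

Photon momentum magnitude is p = h/λ.

Initial momentum:
p₀ = h/λ = 6.6261e-34/2.7300e-11 = 2.4271e-23 kg·m/s

After scattering:
λ' = λ + Δλ = 27.3 + 0.4148 = 27.7148 pm
p' = h/λ' = 6.6261e-34/2.7715e-11 = 2.3908e-23 kg·m/s

Momentum is a vector; the scattered photon's direction makes angle θ = 34° with the incident direction. The magnitude of the vector change Δp⃗ = p⃗₀ − p⃗' is found from the law of cosines:
|Δp⃗|² = p₀² + p'² − 2p₀p'cos θ
|Δp⃗|² = (2.4271e-23)² + (2.3908e-23)² − 2·2.4271e-23·2.3908e-23·cos(34°)
|Δp⃗| = 1.4091e-23 kg·m/s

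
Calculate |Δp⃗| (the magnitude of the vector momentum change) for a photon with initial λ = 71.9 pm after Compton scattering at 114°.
1.5109e-23 kg·m/s

Photon momentum magnitude is p = h/λ.

Initial momentum:
p₀ = h/λ = 6.6261e-34/7.1900e-11 = 9.2157e-24 kg·m/s

After scattering:
λ' = λ + Δλ = 71.9 + 3.4132 = 75.3132 pm
p' = h/λ' = 6.6261e-34/7.5313e-11 = 8.7980e-24 kg·m/s

Momentum is a vector; the scattered photon's direction makes angle θ = 114° with the incident direction. The magnitude of the vector change Δp⃗ = p⃗₀ − p⃗' is found from the law of cosines:
|Δp⃗|² = p₀² + p'² − 2p₀p'cos θ
|Δp⃗|² = (9.2157e-24)² + (8.7980e-24)² − 2·9.2157e-24·8.7980e-24·cos(114°)
|Δp⃗| = 1.5109e-23 kg·m/s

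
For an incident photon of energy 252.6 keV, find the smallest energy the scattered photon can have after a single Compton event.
127.0207 keV (at θ = 180°)

The scattered photon has minimum energy when its wavelength is maximum, i.e., when the Compton shift Δλ = λ_C(1 − cos θ) is maximum. This occurs at θ = 180° (backscattering), giving Δλ_max = 2λ_C = 4.8526 pm.

Initial wavelength: λ₀ = hc/E₀ = 4.9083 pm
Maximum final wavelength: λ'_max = λ₀ + 2λ_C = 4.9083 + 4.8526 = 9.7609 pm
Minimum final energy: E'_min = hc/λ'_max = 127.0207 keV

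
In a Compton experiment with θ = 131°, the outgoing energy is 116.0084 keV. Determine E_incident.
185.8999 keV

Convert final energy to wavelength (hc ≈ 1239.842 keV·pm):
λ' = hc/E' = 1239.842 / 116.0084 = 10.6875 pm

Calculate the Compton shift:
Δλ = λ_C(1 - cos(131°))
Δλ = 2.4263 × (1 - cos(131°))
Δλ = 4.0181 pm

Initial wavelength:
λ = λ' - Δλ = 10.6875 - 4.0181 = 6.6694 pm

Initial energy:
E = hc/λ = 1239.842 / 6.6694 = 185.8999 keV

(Intermediate values are shown rounded; full precision is carried through to the final answer.)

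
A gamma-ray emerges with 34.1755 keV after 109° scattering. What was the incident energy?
37.5000 keV

Convert final energy to wavelength (hc ≈ 1239.842 keV·pm):
λ' = hc/E' = 1239.842 / 34.1755 = 36.2787 pm

Calculate the Compton shift:
Δλ = λ_C(1 - cos(109°))
Δλ = 2.4263 × (1 - cos(109°))
Δλ = 3.2162 pm

Initial wavelength:
λ = λ' - Δλ = 36.2787 - 3.2162 = 33.0624 pm

Initial energy:
E = hc/λ = 1239.842 / 33.0624 = 37.5000 keV

(Intermediate values are shown rounded; full precision is carried through to the final answer.)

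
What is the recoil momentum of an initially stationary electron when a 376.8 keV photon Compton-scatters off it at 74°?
2.0787e-22 kg·m/s

The electron is initially at rest, so by conservation of momentum:
p⃗_e = p⃗₀ − p⃗'  (incident photon momentum minus scattered photon momentum)

Photon momentum magnitudes (p = h/λ = E/c):
λ₀ = hc/E₀ = 3.2905 pm → p₀ = h/λ₀ = 2.0137e-22 kg·m/s
Δλ = λ_C(1 − cos 74°) = 1.7575 pm
λ' = 5.0480 pm → p' = h/λ' = 1.3126e-22 kg·m/s

The scattered photon makes angle θ = 74° with the incident direction, so by the law of cosines:
|p⃗_e|² = p₀² + p'² − 2p₀p'cos θ
|p⃗_e|² = (2.0137e-22)² + (1.3126e-22)² − 2·2.0137e-22·1.3126e-22·cos(74°)
|p⃗_e| = 2.0787e-22 kg·m/s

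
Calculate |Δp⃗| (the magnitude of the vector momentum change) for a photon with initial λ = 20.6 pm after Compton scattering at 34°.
1.8633e-23 kg·m/s

Photon momentum magnitude is p = h/λ.

Initial momentum:
p₀ = h/λ = 6.6261e-34/2.0600e-11 = 3.2165e-23 kg·m/s

After scattering:
λ' = λ + Δλ = 20.6 + 0.4148 = 21.0148 pm
p' = h/λ' = 6.6261e-34/2.1015e-11 = 3.1530e-23 kg·m/s

Momentum is a vector; the scattered photon's direction makes angle θ = 34° with the incident direction. The magnitude of the vector change Δp⃗ = p⃗₀ − p⃗' is found from the law of cosines:
|Δp⃗|² = p₀² + p'² − 2p₀p'cos θ
|Δp⃗|² = (3.2165e-23)² + (3.1530e-23)² − 2·3.2165e-23·3.1530e-23·cos(34°)
|Δp⃗| = 1.8633e-23 kg·m/s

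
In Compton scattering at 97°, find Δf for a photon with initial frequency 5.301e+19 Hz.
1.722e+19 Hz (decrease)

Convert frequency to wavelength (c = 299792458 m/s):
λ₀ = c/f₀ = 299792458/5.301e+19 = 5.6553944e-12 m = 5.6554 pm

Calculate Compton shift:
Δλ = λ_C(1 - cos(97°)) = 2.7220 pm

Final wavelength:
λ' = λ₀ + Δλ = 5.6554 + 2.7220 = 8.3774 pm

Final frequency:
f' = c/λ' = 299792458/8.3773975e-12 = 3.5785870e+19 Hz

Frequency shift (decrease):
Δf = f₀ - f' = 5.301e+19 - 3.5785870e+19 = 1.722e+19 Hz

(Intermediate values are shown rounded; full precision is carried through to the final answer.)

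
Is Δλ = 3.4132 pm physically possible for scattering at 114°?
Yes, consistent

Calculate the expected shift for θ = 114°:

Δλ_expected = λ_C(1 - cos(114°))
Δλ_expected = 2.4263 × (1 - cos(114°))
Δλ_expected = 2.4263 × 1.4067
Δλ_expected = 3.4132 pm

Given shift: 3.4132 pm
Expected shift: 3.4132 pm
Difference: 0.0000 pm

The values match. This is consistent with Compton scattering at the stated angle.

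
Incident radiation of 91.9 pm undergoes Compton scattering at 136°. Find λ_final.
96.0717 pm

Using the Compton scattering formula:
λ' = λ + Δλ = λ + λ_C(1 - cos θ)

Given:
- Initial wavelength λ = 91.9 pm
- Scattering angle θ = 136°
- Compton wavelength λ_C ≈ 2.4263 pm

Calculate the shift:
Δλ = 2.4263 × (1 - cos(136°))
Δλ = 2.4263 × 1.7193
Δλ = 4.1717 pm

Final wavelength:
λ' = 91.9 + 4.1717 = 96.0717 pm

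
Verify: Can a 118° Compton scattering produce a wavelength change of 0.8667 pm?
No, inconsistent

Calculate the expected shift for θ = 118°:

Δλ_expected = λ_C(1 - cos(118°))
Δλ_expected = 2.4263 × (1 - cos(118°))
Δλ_expected = 2.4263 × 1.4695
Δλ_expected = 3.5654 pm

Given shift: 0.8667 pm
Expected shift: 3.5654 pm
Difference: 2.6987 pm

The values do not match. The given shift corresponds to θ ≈ 50.0°, not 118°.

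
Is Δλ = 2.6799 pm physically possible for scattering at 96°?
Yes, consistent

Calculate the expected shift for θ = 96°:

Δλ_expected = λ_C(1 - cos(96°))
Δλ_expected = 2.4263 × (1 - cos(96°))
Δλ_expected = 2.4263 × 1.1045
Δλ_expected = 2.6799 pm

Given shift: 2.6799 pm
Expected shift: 2.6799 pm
Difference: 0.0000 pm

The values match. This is consistent with Compton scattering at the stated angle.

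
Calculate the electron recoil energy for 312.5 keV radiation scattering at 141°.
162.7498 keV

By energy conservation: K_e = E_initial - E_final

First find the scattered photon energy:
Initial wavelength: λ = hc/E = 3.9675 pm
Compton shift: Δλ = λ_C(1 - cos(141°)) = 4.3119 pm
Final wavelength: λ' = 3.9675 + 4.3119 = 8.2794 pm
Final photon energy: E' = hc/λ' = 149.7502 keV

Electron kinetic energy:
K_e = E - E' = 312.5000 - 149.7502 = 162.7498 keV

(Intermediate values are shown rounded; full precision is carried through to the final answer.)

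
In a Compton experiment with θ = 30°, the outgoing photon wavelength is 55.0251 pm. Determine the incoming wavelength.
54.7000 pm

From λ' = λ + Δλ, we have λ = λ' - Δλ

First calculate the Compton shift:
Δλ = λ_C(1 - cos θ)
Δλ = 2.4263 × (1 - cos(30°))
Δλ = 2.4263 × 0.1340
Δλ = 0.3251 pm

Initial wavelength:
λ = λ' - Δλ
λ = 55.0251 - 0.3251
λ = 54.7000 pm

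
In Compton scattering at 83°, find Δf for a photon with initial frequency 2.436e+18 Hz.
4.146e+16 Hz (decrease)

Convert frequency to wavelength (c = 299792458 m/s):
λ₀ = c/f₀ = 299792458/2.436e+18 = 1.2306751e-10 m = 123.0675 pm

Calculate Compton shift:
Δλ = λ_C(1 - cos(83°)) = 2.1306 pm

Final wavelength:
λ' = λ₀ + Δλ = 123.0675 + 2.1306 = 125.1981 pm

Final frequency:
f' = c/λ' = 299792458/1.2519813e-10 = 2.3945442e+18 Hz

Frequency shift (decrease):
Δf = f₀ - f' = 2.436e+18 - 2.3945442e+18 = 4.146e+16 Hz

(Intermediate values are shown rounded; full precision is carried through to the final answer.)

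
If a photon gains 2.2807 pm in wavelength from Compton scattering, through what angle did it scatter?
86.56°

From the Compton formula Δλ = λ_C(1 - cos θ), we can solve for θ:

cos θ = 1 - Δλ/λ_C

Given:
- Δλ = 2.2807 pm
- λ_C = h/(m_e·c) ≈ 2.42631024 pm

cos θ = 1 - 2.2807/2.42631024
cos θ = 1 - 0.939987
cos θ = 0.060013

θ = arccos(0.060013)
θ = 86.56°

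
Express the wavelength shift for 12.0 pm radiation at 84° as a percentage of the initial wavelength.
18.1058%

Calculate the Compton shift:
Δλ = λ_C(1 - cos(84°))
Δλ = 2.4263 × (1 - cos(84°))
Δλ = 2.4263 × 0.8955
Δλ = 2.1727 pm

Percentage change:
(Δλ/λ₀) × 100 = (2.1727/12.0) × 100
= 18.1058%

(Intermediate values are shown rounded; full precision is carried through to the final answer.)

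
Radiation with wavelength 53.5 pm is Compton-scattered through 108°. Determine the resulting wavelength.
56.6761 pm

Using the Compton scattering formula:
λ' = λ + Δλ = λ + λ_C(1 - cos θ)

Given:
- Initial wavelength λ = 53.5 pm
- Scattering angle θ = 108°
- Compton wavelength λ_C ≈ 2.4263 pm

Calculate the shift:
Δλ = 2.4263 × (1 - cos(108°))
Δλ = 2.4263 × 1.3090
Δλ = 3.1761 pm

Final wavelength:
λ' = 53.5 + 3.1761 = 56.6761 pm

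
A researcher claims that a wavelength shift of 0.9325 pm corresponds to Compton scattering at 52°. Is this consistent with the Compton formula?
Yes, consistent

Calculate the expected shift for θ = 52°:

Δλ_expected = λ_C(1 - cos(52°))
Δλ_expected = 2.4263 × (1 - cos(52°))
Δλ_expected = 2.4263 × 0.3843
Δλ_expected = 0.9325 pm

Given shift: 0.9325 pm
Expected shift: 0.9325 pm
Difference: 0.0000 pm

The values match. This is consistent with Compton scattering at the stated angle.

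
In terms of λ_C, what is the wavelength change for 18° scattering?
0.0489 λ_C

The Compton shift formula is:
Δλ = λ_C(1 - cos θ)

Dividing both sides by λ_C:
Δλ/λ_C = 1 - cos θ

For θ = 18°:
Δλ/λ_C = 1 - cos(18°)
Δλ/λ_C = 1 - 0.9511
Δλ/λ_C = 0.0489

This means the shift is 0.0489 × λ_C = 0.1188 pm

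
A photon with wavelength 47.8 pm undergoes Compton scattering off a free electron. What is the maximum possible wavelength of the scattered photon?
52.6526 pm (at θ = 180°)

The Compton shift is Δλ = λ_C(1 − cos θ).

Since cos θ ranges from −1 to 1, the factor (1 − cos θ) ranges from 0 to 2; the maximum shift occurs at θ = 180° (backscattering):
Δλ_max = 2λ_C = 2 × 2.4263 pm = 4.8526 pm

Maximum scattered wavelength:
λ'_max = λ₀ + Δλ_max = 47.8 + 4.8526 = 52.6526 pm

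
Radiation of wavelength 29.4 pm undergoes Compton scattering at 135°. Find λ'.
33.5420 pm

Using the Compton formula: λ' = λ + λ_C(1 − cos θ)

For θ = 135°, cos θ = -√2/2 (exact) ≈ -0.7071, so:
1 − cos 135° = 1 − (-√2/2) ≈ 1.7071

Δλ = λ_C × 1.7071 = 2.4263 × 1.7071 = 4.1420 pm

λ' = 29.4 + 4.1420 = 33.5420 pm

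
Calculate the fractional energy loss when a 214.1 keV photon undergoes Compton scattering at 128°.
0.4037 (or 40.37%)

Calculate initial and final photon energies:

Initial: E₀ = 214.1 keV → λ₀ = 5.7909 pm
Compton shift: Δλ = 3.9201 pm
Final wavelength: λ' = 9.7110 pm
Final energy: E' = 127.6734 keV

Fractional energy loss:
(E₀ - E')/E₀ = (214.1000 - 127.6734)/214.1000
= 86.4266/214.1000
= 0.4037
= 40.37%

(Intermediate values are shown rounded; full precision is carried through to the final answer.)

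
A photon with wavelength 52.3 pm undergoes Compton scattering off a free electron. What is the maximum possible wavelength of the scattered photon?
57.1526 pm (at θ = 180°)

The Compton shift is Δλ = λ_C(1 − cos θ).

Since cos θ ranges from −1 to 1, the factor (1 − cos θ) ranges from 0 to 2; the maximum shift occurs at θ = 180° (backscattering):
Δλ_max = 2λ_C = 2 × 2.4263 pm = 4.8526 pm

Maximum scattered wavelength:
λ'_max = λ₀ + Δλ_max = 52.3 + 4.8526 = 57.1526 pm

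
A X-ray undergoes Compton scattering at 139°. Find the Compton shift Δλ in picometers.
4.2575 pm

Using the Compton scattering formula:
Δλ = λ_C(1 - cos θ)

where λ_C = h/(m_e·c) ≈ 2.4263 pm is the Compton wavelength of an electron.

For θ = 139°:
cos(139°) = -0.7547
1 - cos(139°) = 1.7547

Δλ = 2.4263 × 1.7547
Δλ = 4.2575 pm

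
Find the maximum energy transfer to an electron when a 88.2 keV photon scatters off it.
22.6338 keV

Maximum energy transfer occurs at θ = 180° (backscattering).

Initial photon: E₀ = 88.2 keV → λ₀ = 14.0572 pm

Maximum Compton shift (at 180°):
Δλ_max = 2λ_C = 2 × 2.4263 = 4.8526 pm

Final wavelength:
λ' = 14.0572 + 4.8526 = 18.9098 pm

Minimum photon energy (maximum energy to electron):
E'_min = hc/λ' = 65.5662 keV

Maximum electron kinetic energy:
K_max = E₀ - E'_min = 88.2000 - 65.5662 = 22.6338 keV

(Intermediate values are shown rounded; full precision is carried through to the final answer.)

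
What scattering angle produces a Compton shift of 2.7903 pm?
98.63°

From the Compton formula Δλ = λ_C(1 - cos θ), we can solve for θ:

cos θ = 1 - Δλ/λ_C

Given:
- Δλ = 2.7903 pm
- λ_C = h/(m_e·c) ≈ 2.42631024 pm

cos θ = 1 - 2.7903/2.42631024
cos θ = 1 - 1.150018
cos θ = -0.150018

θ = arccos(-0.150018)
θ = 98.63°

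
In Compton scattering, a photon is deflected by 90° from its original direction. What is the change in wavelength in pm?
2.4263 pm

Using the Compton scattering formula:
Δλ = λ_C(1 - cos θ)

where λ_C = h/(m_e·c) ≈ 2.4263 pm is the Compton wavelength of an electron.

For θ = 90°:
cos(90°) = 0.0000
1 - cos(90°) = 1.0000

Δλ = 2.4263 × 1.0000
Δλ = 2.4263 pm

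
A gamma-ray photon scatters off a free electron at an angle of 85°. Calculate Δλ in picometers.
2.2148 pm

Using the Compton scattering formula:
Δλ = λ_C(1 - cos θ)

where λ_C = h/(m_e·c) ≈ 2.4263 pm is the Compton wavelength of an electron.

For θ = 85°:
cos(85°) = 0.0872
1 - cos(85°) = 0.9128

Δλ = 2.4263 × 0.9128
Δλ = 2.2148 pm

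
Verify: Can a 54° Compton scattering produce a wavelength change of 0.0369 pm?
No, inconsistent

Calculate the expected shift for θ = 54°:

Δλ_expected = λ_C(1 - cos(54°))
Δλ_expected = 2.4263 × (1 - cos(54°))
Δλ_expected = 2.4263 × 0.4122
Δλ_expected = 1.0002 pm

Given shift: 0.0369 pm
Expected shift: 1.0002 pm
Difference: 0.9633 pm

The values do not match. The given shift corresponds to θ ≈ 10.0°, not 54°.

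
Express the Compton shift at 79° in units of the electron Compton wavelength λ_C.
0.8092 λ_C

The Compton shift formula is:
Δλ = λ_C(1 - cos θ)

Dividing both sides by λ_C:
Δλ/λ_C = 1 - cos θ

For θ = 79°:
Δλ/λ_C = 1 - cos(79°)
Δλ/λ_C = 1 - 0.1908
Δλ/λ_C = 0.8092

This means the shift is 0.8092 × λ_C = 1.9633 pm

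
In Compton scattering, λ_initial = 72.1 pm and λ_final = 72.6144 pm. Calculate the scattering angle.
38.00°

First find the wavelength shift:
Δλ = λ' - λ = 72.6144 - 72.1 = 0.5144 pm

Using Δλ = λ_C(1 - cos θ), with λ_C = h/(m_e·c) ≈ 2.42631024 pm:
cos θ = 1 - Δλ/λ_C
cos θ = 1 - 0.5144/2.42631024
cos θ = 0.787991

θ = arccos(0.787991)
θ = 38.00°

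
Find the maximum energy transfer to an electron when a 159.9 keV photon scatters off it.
61.5504 keV

Maximum energy transfer occurs at θ = 180° (backscattering).

Initial photon: E₀ = 159.9 keV → λ₀ = 7.7539 pm

Maximum Compton shift (at 180°):
Δλ_max = 2λ_C = 2 × 2.4263 = 4.8526 pm

Final wavelength:
λ' = 7.7539 + 4.8526 = 12.6065 pm

Minimum photon energy (maximum energy to electron):
E'_min = hc/λ' = 98.3496 keV

Maximum electron kinetic energy:
K_max = E₀ - E'_min = 159.9000 - 98.3496 = 61.5504 keV

(Intermediate values are shown rounded; full precision is carried through to the final answer.)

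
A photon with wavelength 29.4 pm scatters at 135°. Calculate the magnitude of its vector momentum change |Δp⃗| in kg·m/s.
3.9087e-23 kg·m/s

Photon momentum magnitude is p = h/λ.

Initial momentum:
p₀ = h/λ = 6.6261e-34/2.9400e-11 = 2.2538e-23 kg·m/s

After scattering:
λ' = λ + Δλ = 29.4 + 4.1420 = 33.5420 pm
p' = h/λ' = 6.6261e-34/3.3542e-11 = 1.9755e-23 kg·m/s

Momentum is a vector; the scattered photon's direction makes angle θ = 135° with the incident direction. The magnitude of the vector change Δp⃗ = p⃗₀ − p⃗' is found from the law of cosines:
|Δp⃗|² = p₀² + p'² − 2p₀p'cos θ
|Δp⃗|² = (2.2538e-23)² + (1.9755e-23)² − 2·2.2538e-23·1.9755e-23·cos(135°)
|Δp⃗| = 3.9087e-23 kg·m/s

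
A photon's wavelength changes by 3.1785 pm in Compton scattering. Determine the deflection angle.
108.06°

From the Compton formula Δλ = λ_C(1 - cos θ), we can solve for θ:

cos θ = 1 - Δλ/λ_C

Given:
- Δλ = 3.1785 pm
- λ_C = h/(m_e·c) ≈ 2.42631024 pm

cos θ = 1 - 3.1785/2.42631024
cos θ = 1 - 1.310014
cos θ = -0.310014

θ = arccos(-0.310014)
θ = 108.06°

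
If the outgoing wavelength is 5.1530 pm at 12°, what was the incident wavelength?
5.1000 pm

From λ' = λ + Δλ, we have λ = λ' - Δλ

First calculate the Compton shift:
Δλ = λ_C(1 - cos θ)
Δλ = 2.4263 × (1 - cos(12°))
Δλ = 2.4263 × 0.0219
Δλ = 0.0530 pm

Initial wavelength:
λ = λ' - Δλ
λ = 5.1530 - 0.0530
λ = 5.1000 pm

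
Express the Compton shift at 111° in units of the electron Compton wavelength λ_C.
1.3584 λ_C

The Compton shift formula is:
Δλ = λ_C(1 - cos θ)

Dividing both sides by λ_C:
Δλ/λ_C = 1 - cos θ

For θ = 111°:
Δλ/λ_C = 1 - cos(111°)
Δλ/λ_C = 1 - -0.3584
Δλ/λ_C = 1.3584

This means the shift is 1.3584 × λ_C = 3.2958 pm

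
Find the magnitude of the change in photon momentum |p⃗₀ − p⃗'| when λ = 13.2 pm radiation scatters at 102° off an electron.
7.1166e-23 kg·m/s

Photon momentum magnitude is p = h/λ.

Initial momentum:
p₀ = h/λ = 6.6261e-34/1.3200e-11 = 5.0198e-23 kg·m/s

After scattering:
λ' = λ + Δλ = 13.2 + 2.9308 = 16.1308 pm
p' = h/λ' = 6.6261e-34/1.6131e-11 = 4.1077e-23 kg·m/s

Momentum is a vector; the scattered photon's direction makes angle θ = 102° with the incident direction. The magnitude of the vector change Δp⃗ = p⃗₀ − p⃗' is found from the law of cosines:
|Δp⃗|² = p₀² + p'² − 2p₀p'cos θ
|Δp⃗|² = (5.0198e-23)² + (4.1077e-23)² − 2·5.0198e-23·4.1077e-23·cos(102°)
|Δp⃗| = 7.1166e-23 kg·m/s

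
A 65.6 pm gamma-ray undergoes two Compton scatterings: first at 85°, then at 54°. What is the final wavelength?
68.8150 pm

Apply Compton shift twice:

First scattering at θ₁ = 85°:
Δλ₁ = λ_C(1 - cos(85°))
Δλ₁ = 2.4263 × 0.9128
Δλ₁ = 2.2148 pm

After first scattering:
λ₁ = 65.6 + 2.2148 = 67.8148 pm

Second scattering at θ₂ = 54°:
Δλ₂ = λ_C(1 - cos(54°))
Δλ₂ = 2.4263 × 0.4122
Δλ₂ = 1.0002 pm

Final wavelength:
λ₂ = 67.8148 + 1.0002 = 68.8150 pm

Total shift: Δλ_total = 2.2148 + 1.0002 = 3.2150 pm

(Intermediate values are shown rounded; full precision is carried through to the final answer.)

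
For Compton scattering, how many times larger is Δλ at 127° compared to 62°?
127° produces the larger shift by a factor of 3.019

Calculate both shifts using Δλ = λ_C(1 - cos θ):

For θ₁ = 62°:
Δλ₁ = 2.4263 × (1 - cos(62°))
Δλ₁ = 2.4263 × 0.5305
Δλ₁ = 1.2872 pm

For θ₂ = 127°:
Δλ₂ = 2.4263 × (1 - cos(127°))
Δλ₂ = 2.4263 × 1.6018
Δλ₂ = 3.8865 pm

The 127° angle produces the larger shift.
Ratio: 3.8865/1.2872 = 3.019

(Intermediate values are shown rounded; full precision is carried through to the final answer.)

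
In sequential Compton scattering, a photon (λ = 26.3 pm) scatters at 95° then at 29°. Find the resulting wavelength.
29.2420 pm

Apply Compton shift twice:

First scattering at θ₁ = 95°:
Δλ₁ = λ_C(1 - cos(95°))
Δλ₁ = 2.4263 × 1.0872
Δλ₁ = 2.6378 pm

After first scattering:
λ₁ = 26.3 + 2.6378 = 28.9378 pm

Second scattering at θ₂ = 29°:
Δλ₂ = λ_C(1 - cos(29°))
Δλ₂ = 2.4263 × 0.1254
Δλ₂ = 0.3042 pm

Final wavelength:
λ₂ = 28.9378 + 0.3042 = 29.2420 pm

Total shift: Δλ_total = 2.6378 + 0.3042 = 2.9420 pm

(Intermediate values are shown rounded; full precision is carried through to the final answer.)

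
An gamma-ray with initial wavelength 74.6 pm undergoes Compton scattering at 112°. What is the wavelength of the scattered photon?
77.9352 pm

Using the Compton scattering formula:
λ' = λ + Δλ = λ + λ_C(1 - cos θ)

Given:
- Initial wavelength λ = 74.6 pm
- Scattering angle θ = 112°
- Compton wavelength λ_C ≈ 2.4263 pm

Calculate the shift:
Δλ = 2.4263 × (1 - cos(112°))
Δλ = 2.4263 × 1.3746
Δλ = 3.3352 pm

Final wavelength:
λ' = 74.6 + 3.3352 = 77.9352 pm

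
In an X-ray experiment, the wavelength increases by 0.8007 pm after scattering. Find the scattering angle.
47.93°

From the Compton formula Δλ = λ_C(1 - cos θ), we can solve for θ:

cos θ = 1 - Δλ/λ_C

Given:
- Δλ = 0.8007 pm
- λ_C = h/(m_e·c) ≈ 2.42631024 pm

cos θ = 1 - 0.8007/2.42631024
cos θ = 1 - 0.330007
cos θ = 0.669993

θ = arccos(0.669993)
θ = 47.93°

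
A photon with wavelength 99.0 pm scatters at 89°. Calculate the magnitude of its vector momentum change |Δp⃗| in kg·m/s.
9.2727e-24 kg·m/s

Photon momentum magnitude is p = h/λ.

Initial momentum:
p₀ = h/λ = 6.6261e-34/9.9000e-11 = 6.6930e-24 kg·m/s

After scattering:
λ' = λ + Δλ = 99.0 + 2.3840 = 101.3840 pm
p' = h/λ' = 6.6261e-34/1.0138e-10 = 6.5356e-24 kg·m/s

Momentum is a vector; the scattered photon's direction makes angle θ = 89° with the incident direction. The magnitude of the vector change Δp⃗ = p⃗₀ − p⃗' is found from the law of cosines:
|Δp⃗|² = p₀² + p'² − 2p₀p'cos θ
|Δp⃗|² = (6.6930e-24)² + (6.5356e-24)² − 2·6.6930e-24·6.5356e-24·cos(89°)
|Δp⃗| = 9.2727e-24 kg·m/s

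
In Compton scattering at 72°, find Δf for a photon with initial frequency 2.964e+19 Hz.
4.214e+18 Hz (decrease)

Convert frequency to wavelength (c = 299792458 m/s):
λ₀ = c/f₀ = 299792458/2.964e+19 = 1.0114455e-11 m = 10.1145 pm

Calculate Compton shift:
Δλ = λ_C(1 - cos(72°)) = 1.6765 pm

Final wavelength:
λ' = λ₀ + Δλ = 10.1145 + 1.6765 = 11.7910 pm

Final frequency:
f' = c/λ' = 299792458/1.1790995e-11 = 2.5425545e+19 Hz

Frequency shift (decrease):
Δf = f₀ - f' = 2.964e+19 - 2.5425545e+19 = 4.214e+18 Hz

(Intermediate values are shown rounded; full precision is carried through to the final answer.)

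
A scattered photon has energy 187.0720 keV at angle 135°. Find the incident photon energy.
498.8002 keV

Convert final energy to wavelength (hc ≈ 1239.842 keV·pm):
λ' = hc/E' = 1239.842 / 187.0720 = 6.6276 pm

Calculate the Compton shift:
Δλ = λ_C(1 - cos(135°))
Δλ = 2.4263 × (1 - cos(135°))
Δλ = 4.1420 pm

Initial wavelength:
λ = λ' - Δλ = 6.6276 - 4.1420 = 2.4856 pm

Initial energy:
E = hc/λ = 1239.842 / 2.4856 = 498.8002 keV

(Intermediate values are shown rounded; full precision is carried through to the final answer.)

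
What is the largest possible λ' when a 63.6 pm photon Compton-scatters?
68.4526 pm (at θ = 180°)

The Compton shift is Δλ = λ_C(1 − cos θ).

Since cos θ ranges from −1 to 1, the factor (1 − cos θ) ranges from 0 to 2; the maximum shift occurs at θ = 180° (backscattering):
Δλ_max = 2λ_C = 2 × 2.4263 pm = 4.8526 pm

Maximum scattered wavelength:
λ'_max = λ₀ + Δλ_max = 63.6 + 4.8526 = 68.4526 pm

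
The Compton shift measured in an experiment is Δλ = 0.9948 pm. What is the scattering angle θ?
53.84°

From the Compton formula Δλ = λ_C(1 - cos θ), we can solve for θ:

cos θ = 1 - Δλ/λ_C

Given:
- Δλ = 0.9948 pm
- λ_C = h/(m_e·c) ≈ 2.42631024 pm

cos θ = 1 - 0.9948/2.42631024
cos θ = 1 - 0.410005
cos θ = 0.589995

θ = arccos(0.589995)
θ = 53.84°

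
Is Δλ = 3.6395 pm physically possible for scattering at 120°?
Yes, consistent

Calculate the expected shift for θ = 120°:

Δλ_expected = λ_C(1 - cos(120°))
Δλ_expected = 2.4263 × (1 - cos(120°))
Δλ_expected = 2.4263 × 1.5000
Δλ_expected = 3.6395 pm

Given shift: 3.6395 pm
Expected shift: 3.6395 pm
Difference: 0.0000 pm

The values match. This is consistent with Compton scattering at the stated angle.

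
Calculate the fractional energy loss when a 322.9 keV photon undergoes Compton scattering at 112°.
0.4648 (or 46.48%)

Calculate initial and final photon energies:

Initial: E₀ = 322.9 keV → λ₀ = 3.8397 pm
Compton shift: Δλ = 3.3352 pm
Final wavelength: λ' = 7.1749 pm
Final energy: E' = 172.8019 keV

Fractional energy loss:
(E₀ - E')/E₀ = (322.9000 - 172.8019)/322.9000
= 150.0981/322.9000
= 0.4648
= 46.48%

(Intermediate values are shown rounded; full precision is carried through to the final answer.)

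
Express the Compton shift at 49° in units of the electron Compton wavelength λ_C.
0.3439 λ_C

The Compton shift formula is:
Δλ = λ_C(1 - cos θ)

Dividing both sides by λ_C:
Δλ/λ_C = 1 - cos θ

For θ = 49°:
Δλ/λ_C = 1 - cos(49°)
Δλ/λ_C = 1 - 0.6561
Δλ/λ_C = 0.3439

This means the shift is 0.3439 × λ_C = 0.8345 pm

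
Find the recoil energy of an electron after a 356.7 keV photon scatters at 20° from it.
14.4095 keV

By energy conservation: K_e = E_initial - E_final

First find the scattered photon energy:
Initial wavelength: λ = hc/E = 3.4759 pm
Compton shift: Δλ = λ_C(1 - cos(20°)) = 0.1463 pm
Final wavelength: λ' = 3.4759 + 0.1463 = 3.6222 pm
Final photon energy: E' = hc/λ' = 342.2905 keV

Electron kinetic energy:
K_e = E - E' = 356.7000 - 342.2905 = 14.4095 keV

(Intermediate values are shown rounded; full precision is carried through to the final answer.)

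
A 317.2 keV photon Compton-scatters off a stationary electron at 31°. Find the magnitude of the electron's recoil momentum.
8.7928e-23 kg·m/s

The electron is initially at rest, so by conservation of momentum:
p⃗_e = p⃗₀ − p⃗'  (incident photon momentum minus scattered photon momentum)

Photon momentum magnitudes (p = h/λ = E/c):
λ₀ = hc/E₀ = 3.9087 pm → p₀ = h/λ₀ = 1.6952e-22 kg·m/s
Δλ = λ_C(1 − cos 31°) = 0.3466 pm
λ' = 4.2553 pm → p' = h/λ' = 1.5571e-22 kg·m/s

The scattered photon makes angle θ = 31° with the incident direction, so by the law of cosines:
|p⃗_e|² = p₀² + p'² − 2p₀p'cos θ
|p⃗_e|² = (1.6952e-22)² + (1.5571e-22)² − 2·1.6952e-22·1.5571e-22·cos(31°)
|p⃗_e| = 8.7928e-23 kg·m/s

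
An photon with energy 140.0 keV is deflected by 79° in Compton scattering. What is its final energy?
114.5947 keV

First convert energy to wavelength:
λ = hc/E, with hc ≈ 1239.842 keV·pm (i.e. 1239.842 eV·nm)

For E = 140.0 keV = 140000 eV:
λ = 1239.842 keV·pm / 140.0 keV
λ = 8.8560 pm

Calculate the Compton shift:
Δλ = λ_C(1 - cos(79°)) = 2.4263 × 0.8092
Δλ = 1.9633 pm

Final wavelength:
λ' = 8.8560 + 1.9633 = 10.8194 pm

Final energy:
E' = hc/λ' = 1239.842 / 10.8194 = 114.5947 keV

(Intermediate values are shown rounded; full precision is carried through to the final answer.)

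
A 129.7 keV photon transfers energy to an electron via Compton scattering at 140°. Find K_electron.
40.1437 keV

By energy conservation: K_e = E_initial - E_final

First find the scattered photon energy:
Initial wavelength: λ = hc/E = 9.5593 pm
Compton shift: Δλ = λ_C(1 - cos(140°)) = 4.2850 pm
Final wavelength: λ' = 9.5593 + 4.2850 = 13.8443 pm
Final photon energy: E' = hc/λ' = 89.5563 keV

Electron kinetic energy:
K_e = E - E' = 129.7000 - 89.5563 = 40.1437 keV

(Intermediate values are shown rounded; full precision is carried through to the final answer.)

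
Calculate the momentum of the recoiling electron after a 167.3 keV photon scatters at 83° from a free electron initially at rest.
1.0632e-22 kg·m/s

The electron is initially at rest, so by conservation of momentum:
p⃗_e = p⃗₀ − p⃗'  (incident photon momentum minus scattered photon momentum)

Photon momentum magnitudes (p = h/λ = E/c):
λ₀ = hc/E₀ = 7.4109 pm → p₀ = h/λ₀ = 8.9410e-23 kg·m/s
Δλ = λ_C(1 − cos 83°) = 2.1306 pm
λ' = 9.5415 pm → p' = h/λ' = 6.9445e-23 kg·m/s

The scattered photon makes angle θ = 83° with the incident direction, so by the law of cosines:
|p⃗_e|² = p₀² + p'² − 2p₀p'cos θ
|p⃗_e|² = (8.9410e-23)² + (6.9445e-23)² − 2·8.9410e-23·6.9445e-23·cos(83°)
|p⃗_e| = 1.0632e-22 kg·m/s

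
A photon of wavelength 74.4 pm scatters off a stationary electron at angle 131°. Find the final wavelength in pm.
78.4181 pm

Using the Compton scattering formula:
λ' = λ + Δλ = λ + λ_C(1 - cos θ)

Given:
- Initial wavelength λ = 74.4 pm
- Scattering angle θ = 131°
- Compton wavelength λ_C ≈ 2.4263 pm

Calculate the shift:
Δλ = 2.4263 × (1 - cos(131°))
Δλ = 2.4263 × 1.6561
Δλ = 4.0181 pm

Final wavelength:
λ' = 74.4 + 4.0181 = 78.4181 pm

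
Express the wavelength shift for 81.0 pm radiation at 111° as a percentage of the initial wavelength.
4.0689%

Calculate the Compton shift:
Δλ = λ_C(1 - cos(111°))
Δλ = 2.4263 × (1 - cos(111°))
Δλ = 2.4263 × 1.3584
Δλ = 3.2958 pm

Percentage change:
(Δλ/λ₀) × 100 = (3.2958/81.0) × 100
= 4.0689%

(Intermediate values are shown rounded; full precision is carried through to the final answer.)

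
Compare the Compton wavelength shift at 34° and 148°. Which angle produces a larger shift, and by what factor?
148° produces the larger shift by a factor of 10.810

Calculate both shifts using Δλ = λ_C(1 - cos θ):

For θ₁ = 34°:
Δλ₁ = 2.4263 × (1 - cos(34°))
Δλ₁ = 2.4263 × 0.1710
Δλ₁ = 0.4148 pm

For θ₂ = 148°:
Δλ₂ = 2.4263 × (1 - cos(148°))
Δλ₂ = 2.4263 × 1.8480
Δλ₂ = 4.4839 pm

The 148° angle produces the larger shift.
Ratio: 4.4839/0.4148 = 10.810

(Intermediate values are shown rounded; full precision is carried through to the final answer.)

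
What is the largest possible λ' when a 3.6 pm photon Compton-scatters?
8.4526 pm (at θ = 180°)

The Compton shift is Δλ = λ_C(1 − cos θ).

Since cos θ ranges from −1 to 1, the factor (1 − cos θ) ranges from 0 to 2; the maximum shift occurs at θ = 180° (backscattering):
Δλ_max = 2λ_C = 2 × 2.4263 pm = 4.8526 pm

Maximum scattered wavelength:
λ'_max = λ₀ + Δλ_max = 3.6 + 4.8526 = 8.4526 pm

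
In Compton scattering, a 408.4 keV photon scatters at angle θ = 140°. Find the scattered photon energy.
169.3583 keV

First convert energy to wavelength:
λ = hc/E, with hc ≈ 1239.842 keV·pm (i.e. 1239.842 eV·nm)

For E = 408.4 keV = 408400 eV:
λ = 1239.842 keV·pm / 408.4 keV
λ = 3.0359 pm

Calculate the Compton shift:
Δλ = λ_C(1 - cos(140°)) = 2.4263 × 1.7660
Δλ = 4.2850 pm

Final wavelength:
λ' = 3.0359 + 4.2850 = 7.3208 pm

Final energy:
E' = hc/λ' = 1239.842 / 7.3208 = 169.3583 keV

(Intermediate values are shown rounded; full precision is carried through to the final answer.)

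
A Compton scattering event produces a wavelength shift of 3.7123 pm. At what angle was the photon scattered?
122.01°

From the Compton formula Δλ = λ_C(1 - cos θ), we can solve for θ:

cos θ = 1 - Δλ/λ_C

Given:
- Δλ = 3.7123 pm
- λ_C = h/(m_e·c) ≈ 2.42631024 pm

cos θ = 1 - 3.7123/2.42631024
cos θ = 1 - 1.530019
cos θ = -0.530019

θ = arccos(-0.530019)
θ = 122.01°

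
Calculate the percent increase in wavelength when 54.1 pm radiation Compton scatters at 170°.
8.9016%

Calculate the Compton shift:
Δλ = λ_C(1 - cos(170°))
Δλ = 2.4263 × (1 - cos(170°))
Δλ = 2.4263 × 1.9848
Δλ = 4.8158 pm

Percentage change:
(Δλ/λ₀) × 100 = (4.8158/54.1) × 100
= 8.9016%

(Intermediate values are shown rounded; full precision is carried through to the final answer.)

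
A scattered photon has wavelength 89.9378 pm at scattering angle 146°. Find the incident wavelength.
85.5000 pm

From λ' = λ + Δλ, we have λ = λ' - Δλ

First calculate the Compton shift:
Δλ = λ_C(1 - cos θ)
Δλ = 2.4263 × (1 - cos(146°))
Δλ = 2.4263 × 1.8290
Δλ = 4.4378 pm

Initial wavelength:
λ = λ' - Δλ
λ = 89.9378 - 4.4378
λ = 85.5000 pm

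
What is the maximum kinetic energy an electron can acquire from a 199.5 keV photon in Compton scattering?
87.4732 keV

Maximum energy transfer occurs at θ = 180° (backscattering).

Initial photon: E₀ = 199.5 keV → λ₀ = 6.2147 pm

Maximum Compton shift (at 180°):
Δλ_max = 2λ_C = 2 × 2.4263 = 4.8526 pm

Final wavelength:
λ' = 6.2147 + 4.8526 = 11.0674 pm

Minimum photon energy (maximum energy to electron):
E'_min = hc/λ' = 112.0268 keV

Maximum electron kinetic energy:
K_max = E₀ - E'_min = 199.5000 - 112.0268 = 87.4732 keV

(Intermediate values are shown rounded; full precision is carried through to the final answer.)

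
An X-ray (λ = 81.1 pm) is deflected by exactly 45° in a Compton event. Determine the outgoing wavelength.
81.8106 pm

Using the Compton formula: λ' = λ + λ_C(1 − cos θ)

For θ = 45°, cos θ = √2/2 (exact) ≈ 0.7071, so:
1 − cos 45° = 1 − (√2/2) ≈ 0.2929

Δλ = λ_C × 0.2929 = 2.4263 × 0.2929 = 0.7106 pm

λ' = 81.1 + 0.7106 = 81.8106 pm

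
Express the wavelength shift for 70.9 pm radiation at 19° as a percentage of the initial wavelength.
0.1864%

Calculate the Compton shift:
Δλ = λ_C(1 - cos(19°))
Δλ = 2.4263 × (1 - cos(19°))
Δλ = 2.4263 × 0.0545
Δλ = 0.1322 pm

Percentage change:
(Δλ/λ₀) × 100 = (0.1322/70.9) × 100
= 0.1864%

(Intermediate values are shown rounded; full precision is carried through to the final answer.)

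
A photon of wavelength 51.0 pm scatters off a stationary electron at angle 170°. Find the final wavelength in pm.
55.8158 pm

Using the Compton scattering formula:
λ' = λ + Δλ = λ + λ_C(1 - cos θ)

Given:
- Initial wavelength λ = 51.0 pm
- Scattering angle θ = 170°
- Compton wavelength λ_C ≈ 2.4263 pm

Calculate the shift:
Δλ = 2.4263 × (1 - cos(170°))
Δλ = 2.4263 × 1.9848
Δλ = 4.8158 pm

Final wavelength:
λ' = 51.0 + 4.8158 = 55.8158 pm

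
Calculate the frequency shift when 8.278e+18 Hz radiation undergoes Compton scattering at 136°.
8.550e+17 Hz (decrease)

Convert frequency to wavelength (c = 299792458 m/s):
λ₀ = c/f₀ = 299792458/8.278e+18 = 3.6215566e-11 m = 36.2156 pm

Calculate Compton shift:
Δλ = λ_C(1 - cos(136°)) = 4.1717 pm

Final wavelength:
λ' = λ₀ + Δλ = 36.2156 + 4.1717 = 40.3872 pm

Final frequency:
f' = c/λ' = 299792458/4.0387218e-11 = 7.4229539e+18 Hz

Frequency shift (decrease):
Δf = f₀ - f' = 8.278e+18 - 7.4229539e+18 = 8.550e+17 Hz

(Intermediate values are shown rounded; full precision is carried through to the final answer.)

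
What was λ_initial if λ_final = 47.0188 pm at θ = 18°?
46.9000 pm

From λ' = λ + Δλ, we have λ = λ' - Δλ

First calculate the Compton shift:
Δλ = λ_C(1 - cos θ)
Δλ = 2.4263 × (1 - cos(18°))
Δλ = 2.4263 × 0.0489
Δλ = 0.1188 pm

Initial wavelength:
λ = λ' - Δλ
λ = 47.0188 - 0.1188
λ = 46.9000 pm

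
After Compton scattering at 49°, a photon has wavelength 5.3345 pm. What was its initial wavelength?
4.5000 pm

From λ' = λ + Δλ, we have λ = λ' - Δλ

First calculate the Compton shift:
Δλ = λ_C(1 - cos θ)
Δλ = 2.4263 × (1 - cos(49°))
Δλ = 2.4263 × 0.3439
Δλ = 0.8345 pm

Initial wavelength:
λ = λ' - Δλ
λ = 5.3345 - 0.8345
λ = 4.5000 pm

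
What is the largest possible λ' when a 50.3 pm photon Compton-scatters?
55.1526 pm (at θ = 180°)

The Compton shift is Δλ = λ_C(1 − cos θ).

Since cos θ ranges from −1 to 1, the factor (1 − cos θ) ranges from 0 to 2; the maximum shift occurs at θ = 180° (backscattering):
Δλ_max = 2λ_C = 2 × 2.4263 pm = 4.8526 pm

Maximum scattered wavelength:
λ'_max = λ₀ + Δλ_max = 50.3 + 4.8526 = 55.1526 pm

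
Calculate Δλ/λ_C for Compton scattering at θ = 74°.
0.7244 λ_C

The Compton shift formula is:
Δλ = λ_C(1 - cos θ)

Dividing both sides by λ_C:
Δλ/λ_C = 1 - cos θ

For θ = 74°:
Δλ/λ_C = 1 - cos(74°)
Δλ/λ_C = 1 - 0.2756
Δλ/λ_C = 0.7244

This means the shift is 0.7244 × λ_C = 1.7575 pm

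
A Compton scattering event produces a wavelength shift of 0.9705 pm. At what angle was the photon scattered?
53.13°

From the Compton formula Δλ = λ_C(1 - cos θ), we can solve for θ:

cos θ = 1 - Δλ/λ_C

Given:
- Δλ = 0.9705 pm
- λ_C = h/(m_e·c) ≈ 2.42631024 pm

cos θ = 1 - 0.9705/2.42631024
cos θ = 1 - 0.399990
cos θ = 0.600010

θ = arccos(0.600010)
θ = 53.13°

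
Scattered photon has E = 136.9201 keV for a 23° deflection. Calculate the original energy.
139.9000 keV

Convert final energy to wavelength (hc ≈ 1239.842 keV·pm):
λ' = hc/E' = 1239.842 / 136.9201 = 9.0552 pm

Calculate the Compton shift:
Δλ = λ_C(1 - cos(23°))
Δλ = 2.4263 × (1 - cos(23°))
Δλ = 0.1929 pm

Initial wavelength:
λ = λ' - Δλ = 9.0552 - 0.1929 = 8.8623 pm

Initial energy:
E = hc/λ = 1239.842 / 8.8623 = 139.9000 keV

(Intermediate values are shown rounded; full precision is carried through to the final answer.)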